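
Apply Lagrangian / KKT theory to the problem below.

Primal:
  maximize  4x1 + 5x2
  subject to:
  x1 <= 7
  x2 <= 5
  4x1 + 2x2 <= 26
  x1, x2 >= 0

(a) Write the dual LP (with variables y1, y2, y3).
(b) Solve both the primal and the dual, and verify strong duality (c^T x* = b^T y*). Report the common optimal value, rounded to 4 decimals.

The standard primal-dual pair for 'max c^T x s.t. A x <= b, x >= 0' is:
  Dual:  min b^T y  s.t.  A^T y >= c,  y >= 0.

So the dual LP is:
  minimize  7y1 + 5y2 + 26y3
  subject to:
    y1 + 4y3 >= 4
    y2 + 2y3 >= 5
    y1, y2, y3 >= 0

Solving the primal: x* = (4, 5).
  primal value c^T x* = 41.
Solving the dual: y* = (0, 3, 1).
  dual value b^T y* = 41.
Strong duality: c^T x* = b^T y*. Confirmed.

41


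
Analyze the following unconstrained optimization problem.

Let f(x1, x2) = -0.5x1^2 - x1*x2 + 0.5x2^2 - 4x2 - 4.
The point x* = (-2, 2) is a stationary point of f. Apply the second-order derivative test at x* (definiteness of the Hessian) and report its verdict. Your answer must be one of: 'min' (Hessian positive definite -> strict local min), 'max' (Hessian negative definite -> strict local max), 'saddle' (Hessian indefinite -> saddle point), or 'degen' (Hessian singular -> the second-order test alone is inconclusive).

Compute the Hessian H = grad^2 f:
  H = [[-1, -1], [-1, 1]]
Verify stationarity: grad f(x*) = H x* + g = (0, 0).
Eigenvalues of H: -1.4142, 1.4142.
Eigenvalues have mixed signs, so H is indefinite -> x* is a saddle point.

saddle


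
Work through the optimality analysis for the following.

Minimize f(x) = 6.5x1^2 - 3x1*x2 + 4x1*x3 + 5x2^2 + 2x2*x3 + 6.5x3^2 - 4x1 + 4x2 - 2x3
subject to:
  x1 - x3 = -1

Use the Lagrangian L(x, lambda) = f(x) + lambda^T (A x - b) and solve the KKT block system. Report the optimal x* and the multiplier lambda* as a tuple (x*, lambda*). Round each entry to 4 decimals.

Form the Lagrangian:
  L(x, lambda) = (1/2) x^T Q x + c^T x + lambda^T (A x - b)
Stationarity (grad_x L = 0): Q x + c + A^T lambda = 0.
Primal feasibility: A x = b.

This gives the KKT block system:
  [ Q   A^T ] [ x     ]   [-c ]
  [ A    0  ] [ lambda ] = [ b ]

Solving the linear system:
  x*      = (-0.3422, -0.6342, 0.6578)
  lambda* = (3.9145)
  f(x*)   = 0.7153

x* = (-0.3422, -0.6342, 0.6578), lambda* = (3.9145)


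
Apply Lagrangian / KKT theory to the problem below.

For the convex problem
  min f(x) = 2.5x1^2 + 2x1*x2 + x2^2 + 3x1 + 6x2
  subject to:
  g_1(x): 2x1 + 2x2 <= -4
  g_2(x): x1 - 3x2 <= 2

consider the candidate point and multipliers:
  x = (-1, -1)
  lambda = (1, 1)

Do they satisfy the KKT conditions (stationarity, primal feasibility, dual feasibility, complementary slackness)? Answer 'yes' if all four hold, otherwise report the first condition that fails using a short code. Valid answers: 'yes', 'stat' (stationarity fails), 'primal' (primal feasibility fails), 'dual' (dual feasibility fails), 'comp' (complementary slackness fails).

Gradient of f: grad f(x) = Q x + c = (-4, 2)
Constraint values g_i(x) = a_i^T x - b_i:
  g_1((-1, -1)) = 0
  g_2((-1, -1)) = 0
Stationarity residual: grad f(x) + sum_i lambda_i a_i = (-1, 1)
  -> stationarity FAILS
Primal feasibility (all g_i <= 0): OK
Dual feasibility (all lambda_i >= 0): OK
Complementary slackness (lambda_i * g_i(x) = 0 for all i): OK

Verdict: the first failing condition is stationarity -> stat.

stat


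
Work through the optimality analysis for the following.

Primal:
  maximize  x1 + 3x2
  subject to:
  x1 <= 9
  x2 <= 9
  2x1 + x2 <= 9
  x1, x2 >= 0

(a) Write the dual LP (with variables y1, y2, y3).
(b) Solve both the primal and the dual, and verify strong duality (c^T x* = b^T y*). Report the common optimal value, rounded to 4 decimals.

The standard primal-dual pair for 'max c^T x s.t. A x <= b, x >= 0' is:
  Dual:  min b^T y  s.t.  A^T y >= c,  y >= 0.

So the dual LP is:
  minimize  9y1 + 9y2 + 9y3
  subject to:
    y1 + 2y3 >= 1
    y2 + y3 >= 3
    y1, y2, y3 >= 0

Solving the primal: x* = (0, 9).
  primal value c^T x* = 27.
Solving the dual: y* = (0, 2.5, 0.5).
  dual value b^T y* = 27.
Strong duality: c^T x* = b^T y*. Confirmed.

27


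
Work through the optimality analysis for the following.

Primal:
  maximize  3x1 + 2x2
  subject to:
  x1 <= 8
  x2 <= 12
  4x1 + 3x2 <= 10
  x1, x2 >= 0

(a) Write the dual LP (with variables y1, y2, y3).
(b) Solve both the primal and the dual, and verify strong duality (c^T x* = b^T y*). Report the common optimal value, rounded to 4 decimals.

The standard primal-dual pair for 'max c^T x s.t. A x <= b, x >= 0' is:
  Dual:  min b^T y  s.t.  A^T y >= c,  y >= 0.

So the dual LP is:
  minimize  8y1 + 12y2 + 10y3
  subject to:
    y1 + 4y3 >= 3
    y2 + 3y3 >= 2
    y1, y2, y3 >= 0

Solving the primal: x* = (2.5, 0).
  primal value c^T x* = 7.5.
Solving the dual: y* = (0, 0, 0.75).
  dual value b^T y* = 7.5.
Strong duality: c^T x* = b^T y*. Confirmed.

7.5


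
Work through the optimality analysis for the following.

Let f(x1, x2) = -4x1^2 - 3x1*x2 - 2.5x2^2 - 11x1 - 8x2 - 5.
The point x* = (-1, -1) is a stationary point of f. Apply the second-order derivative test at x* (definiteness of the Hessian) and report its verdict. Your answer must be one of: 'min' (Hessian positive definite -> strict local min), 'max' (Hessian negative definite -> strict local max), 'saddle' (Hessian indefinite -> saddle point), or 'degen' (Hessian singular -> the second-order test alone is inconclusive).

Compute the Hessian H = grad^2 f:
  H = [[-8, -3], [-3, -5]]
Verify stationarity: grad f(x*) = H x* + g = (0, 0).
Eigenvalues of H: -9.8541, -3.1459.
Both eigenvalues < 0, so H is negative definite -> x* is a strict local max.

max


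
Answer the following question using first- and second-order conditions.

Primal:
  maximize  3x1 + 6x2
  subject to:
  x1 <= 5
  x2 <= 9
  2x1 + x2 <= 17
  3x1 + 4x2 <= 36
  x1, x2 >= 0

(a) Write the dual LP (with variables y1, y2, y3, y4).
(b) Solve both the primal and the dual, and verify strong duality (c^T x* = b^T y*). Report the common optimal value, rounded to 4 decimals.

The standard primal-dual pair for 'max c^T x s.t. A x <= b, x >= 0' is:
  Dual:  min b^T y  s.t.  A^T y >= c,  y >= 0.

So the dual LP is:
  minimize  5y1 + 9y2 + 17y3 + 36y4
  subject to:
    y1 + 2y3 + 3y4 >= 3
    y2 + y3 + 4y4 >= 6
    y1, y2, y3, y4 >= 0

Solving the primal: x* = (0, 9).
  primal value c^T x* = 54.
Solving the dual: y* = (0, 2, 0, 1).
  dual value b^T y* = 54.
Strong duality: c^T x* = b^T y*. Confirmed.

54


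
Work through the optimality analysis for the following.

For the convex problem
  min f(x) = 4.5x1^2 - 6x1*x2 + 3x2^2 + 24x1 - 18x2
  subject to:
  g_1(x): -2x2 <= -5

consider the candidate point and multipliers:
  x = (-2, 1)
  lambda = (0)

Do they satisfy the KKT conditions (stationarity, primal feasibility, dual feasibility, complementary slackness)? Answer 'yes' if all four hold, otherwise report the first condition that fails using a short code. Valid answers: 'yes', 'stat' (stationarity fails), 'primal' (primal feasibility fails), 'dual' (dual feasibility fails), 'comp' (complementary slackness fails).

Gradient of f: grad f(x) = Q x + c = (0, 0)
Constraint values g_i(x) = a_i^T x - b_i:
  g_1((-2, 1)) = 3
Stationarity residual: grad f(x) + sum_i lambda_i a_i = (0, 0)
  -> stationarity OK
Primal feasibility (all g_i <= 0): FAILS
Dual feasibility (all lambda_i >= 0): OK
Complementary slackness (lambda_i * g_i(x) = 0 for all i): OK

Verdict: the first failing condition is primal_feasibility -> primal.

primal


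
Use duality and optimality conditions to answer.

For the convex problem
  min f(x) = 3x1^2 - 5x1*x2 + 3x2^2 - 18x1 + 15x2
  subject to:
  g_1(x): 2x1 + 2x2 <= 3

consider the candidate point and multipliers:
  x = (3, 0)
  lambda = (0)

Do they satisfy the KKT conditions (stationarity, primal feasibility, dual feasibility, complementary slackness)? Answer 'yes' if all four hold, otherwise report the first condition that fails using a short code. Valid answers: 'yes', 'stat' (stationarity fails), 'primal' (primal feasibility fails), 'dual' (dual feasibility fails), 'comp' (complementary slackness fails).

Gradient of f: grad f(x) = Q x + c = (0, 0)
Constraint values g_i(x) = a_i^T x - b_i:
  g_1((3, 0)) = 3
Stationarity residual: grad f(x) + sum_i lambda_i a_i = (0, 0)
  -> stationarity OK
Primal feasibility (all g_i <= 0): FAILS
Dual feasibility (all lambda_i >= 0): OK
Complementary slackness (lambda_i * g_i(x) = 0 for all i): OK

Verdict: the first failing condition is primal_feasibility -> primal.

primal


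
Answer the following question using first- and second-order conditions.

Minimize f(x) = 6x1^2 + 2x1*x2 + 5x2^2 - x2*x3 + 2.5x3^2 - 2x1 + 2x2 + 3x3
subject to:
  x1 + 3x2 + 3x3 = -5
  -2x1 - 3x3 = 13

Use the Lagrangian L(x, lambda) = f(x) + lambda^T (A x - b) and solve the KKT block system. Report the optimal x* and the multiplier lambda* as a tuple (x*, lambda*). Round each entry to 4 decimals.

Form the Lagrangian:
  L(x, lambda) = (1/2) x^T Q x + c^T x + lambda^T (A x - b)
Stationarity (grad_x L = 0): Q x + c + A^T lambda = 0.
Primal feasibility: A x = b.

This gives the KKT block system:
  [ Q   A^T ] [ x     ]   [-c ]
  [ A    0  ] [ lambda ] = [ b ]

Solving the linear system:
  x*      = (-1.6688, 2.1104, -3.2208)
  lambda* = (-7.6623, -12.7338)
  f(x*)   = 62.5617

x* = (-1.6688, 2.1104, -3.2208), lambda* = (-7.6623, -12.7338)


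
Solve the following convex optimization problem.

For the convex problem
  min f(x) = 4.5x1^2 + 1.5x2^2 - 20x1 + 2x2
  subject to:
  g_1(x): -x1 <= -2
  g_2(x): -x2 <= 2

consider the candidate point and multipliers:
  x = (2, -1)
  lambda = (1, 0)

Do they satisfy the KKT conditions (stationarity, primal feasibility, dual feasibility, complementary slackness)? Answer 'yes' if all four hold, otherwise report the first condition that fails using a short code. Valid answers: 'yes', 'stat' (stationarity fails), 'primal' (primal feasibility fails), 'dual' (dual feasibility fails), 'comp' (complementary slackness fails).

Gradient of f: grad f(x) = Q x + c = (-2, -1)
Constraint values g_i(x) = a_i^T x - b_i:
  g_1((2, -1)) = 0
  g_2((2, -1)) = -1
Stationarity residual: grad f(x) + sum_i lambda_i a_i = (-3, -1)
  -> stationarity FAILS
Primal feasibility (all g_i <= 0): OK
Dual feasibility (all lambda_i >= 0): OK
Complementary slackness (lambda_i * g_i(x) = 0 for all i): OK

Verdict: the first failing condition is stationarity -> stat.

stat


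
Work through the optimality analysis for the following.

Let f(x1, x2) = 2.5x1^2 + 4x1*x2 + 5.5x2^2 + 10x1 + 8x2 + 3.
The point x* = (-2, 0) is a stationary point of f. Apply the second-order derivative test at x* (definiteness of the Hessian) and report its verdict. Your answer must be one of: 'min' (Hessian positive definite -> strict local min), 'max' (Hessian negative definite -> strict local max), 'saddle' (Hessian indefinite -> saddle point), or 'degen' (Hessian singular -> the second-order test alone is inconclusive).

Compute the Hessian H = grad^2 f:
  H = [[5, 4], [4, 11]]
Verify stationarity: grad f(x*) = H x* + g = (0, 0).
Eigenvalues of H: 3, 13.
Both eigenvalues > 0, so H is positive definite -> x* is a strict local min.

min


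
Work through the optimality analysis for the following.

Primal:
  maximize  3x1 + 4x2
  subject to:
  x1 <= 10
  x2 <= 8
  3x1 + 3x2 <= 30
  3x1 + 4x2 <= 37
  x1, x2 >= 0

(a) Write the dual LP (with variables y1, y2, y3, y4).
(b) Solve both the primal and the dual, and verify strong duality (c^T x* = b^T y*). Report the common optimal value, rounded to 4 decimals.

The standard primal-dual pair for 'max c^T x s.t. A x <= b, x >= 0' is:
  Dual:  min b^T y  s.t.  A^T y >= c,  y >= 0.

So the dual LP is:
  minimize  10y1 + 8y2 + 30y3 + 37y4
  subject to:
    y1 + 3y3 + 3y4 >= 3
    y2 + 3y3 + 4y4 >= 4
    y1, y2, y3, y4 >= 0

Solving the primal: x* = (3, 7).
  primal value c^T x* = 37.
Solving the dual: y* = (0, 0, 0, 1).
  dual value b^T y* = 37.
Strong duality: c^T x* = b^T y*. Confirmed.

37


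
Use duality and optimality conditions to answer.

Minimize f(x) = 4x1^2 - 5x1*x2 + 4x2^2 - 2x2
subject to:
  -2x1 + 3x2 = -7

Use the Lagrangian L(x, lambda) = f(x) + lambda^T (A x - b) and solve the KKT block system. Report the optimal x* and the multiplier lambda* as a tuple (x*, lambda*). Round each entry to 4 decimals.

Form the Lagrangian:
  L(x, lambda) = (1/2) x^T Q x + c^T x + lambda^T (A x - b)
Stationarity (grad_x L = 0): Q x + c + A^T lambda = 0.
Primal feasibility: A x = b.

This gives the KKT block system:
  [ Q   A^T ] [ x     ]   [-c ]
  [ A    0  ] [ lambda ] = [ b ]

Solving the linear system:
  x*      = (0.4318, -2.0455)
  lambda* = (6.8409)
  f(x*)   = 25.9886

x* = (0.4318, -2.0455), lambda* = (6.8409)


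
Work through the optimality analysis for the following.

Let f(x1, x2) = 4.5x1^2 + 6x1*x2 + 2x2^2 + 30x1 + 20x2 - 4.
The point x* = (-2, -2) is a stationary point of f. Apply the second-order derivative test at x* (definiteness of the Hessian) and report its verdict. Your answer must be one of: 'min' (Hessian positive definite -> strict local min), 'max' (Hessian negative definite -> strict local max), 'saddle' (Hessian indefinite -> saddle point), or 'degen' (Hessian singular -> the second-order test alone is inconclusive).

Compute the Hessian H = grad^2 f:
  H = [[9, 6], [6, 4]]
Verify stationarity: grad f(x*) = H x* + g = (0, 0).
Eigenvalues of H: 0, 13.
H has a zero eigenvalue (singular; positive semidefinite but not definite), so H is neither positive definite, negative definite, nor indefinite. The second-order test alone is inconclusive -> degen.
(Indeed, f is constant along the null direction of H through x*, so x* is not a strict local extremum.)

degen


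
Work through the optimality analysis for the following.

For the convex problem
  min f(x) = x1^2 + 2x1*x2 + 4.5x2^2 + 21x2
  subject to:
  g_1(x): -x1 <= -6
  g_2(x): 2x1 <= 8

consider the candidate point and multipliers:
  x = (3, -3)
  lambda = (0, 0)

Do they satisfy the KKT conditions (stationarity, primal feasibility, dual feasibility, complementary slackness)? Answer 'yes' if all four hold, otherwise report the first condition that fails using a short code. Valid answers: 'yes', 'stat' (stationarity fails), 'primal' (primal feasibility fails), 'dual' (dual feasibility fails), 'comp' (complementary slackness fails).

Gradient of f: grad f(x) = Q x + c = (0, 0)
Constraint values g_i(x) = a_i^T x - b_i:
  g_1((3, -3)) = 3
  g_2((3, -3)) = -2
Stationarity residual: grad f(x) + sum_i lambda_i a_i = (0, 0)
  -> stationarity OK
Primal feasibility (all g_i <= 0): FAILS
Dual feasibility (all lambda_i >= 0): OK
Complementary slackness (lambda_i * g_i(x) = 0 for all i): OK

Verdict: the first failing condition is primal_feasibility -> primal.

primal


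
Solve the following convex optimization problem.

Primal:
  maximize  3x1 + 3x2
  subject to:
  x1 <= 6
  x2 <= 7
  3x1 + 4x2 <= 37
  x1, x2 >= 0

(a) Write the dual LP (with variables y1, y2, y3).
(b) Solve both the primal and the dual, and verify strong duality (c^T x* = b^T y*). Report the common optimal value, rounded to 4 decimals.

The standard primal-dual pair for 'max c^T x s.t. A x <= b, x >= 0' is:
  Dual:  min b^T y  s.t.  A^T y >= c,  y >= 0.

So the dual LP is:
  minimize  6y1 + 7y2 + 37y3
  subject to:
    y1 + 3y3 >= 3
    y2 + 4y3 >= 3
    y1, y2, y3 >= 0

Solving the primal: x* = (6, 4.75).
  primal value c^T x* = 32.25.
Solving the dual: y* = (0.75, 0, 0.75).
  dual value b^T y* = 32.25.
Strong duality: c^T x* = b^T y*. Confirmed.

32.25


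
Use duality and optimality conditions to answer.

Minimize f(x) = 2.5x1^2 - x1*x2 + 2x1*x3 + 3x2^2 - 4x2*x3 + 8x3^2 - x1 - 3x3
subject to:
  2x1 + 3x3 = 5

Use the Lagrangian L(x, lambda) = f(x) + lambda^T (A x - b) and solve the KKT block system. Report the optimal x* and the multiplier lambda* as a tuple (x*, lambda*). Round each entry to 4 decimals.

Form the Lagrangian:
  L(x, lambda) = (1/2) x^T Q x + c^T x + lambda^T (A x - b)
Stationarity (grad_x L = 0): Q x + c + A^T lambda = 0.
Primal feasibility: A x = b.

This gives the KKT block system:
  [ Q   A^T ] [ x     ]   [-c ]
  [ A    0  ] [ lambda ] = [ b ]

Solving the linear system:
  x*      = (1.2907, 0.7526, 0.8062)
  lambda* = (-3.1567)
  f(x*)   = 6.0371

x* = (1.2907, 0.7526, 0.8062), lambda* = (-3.1567)


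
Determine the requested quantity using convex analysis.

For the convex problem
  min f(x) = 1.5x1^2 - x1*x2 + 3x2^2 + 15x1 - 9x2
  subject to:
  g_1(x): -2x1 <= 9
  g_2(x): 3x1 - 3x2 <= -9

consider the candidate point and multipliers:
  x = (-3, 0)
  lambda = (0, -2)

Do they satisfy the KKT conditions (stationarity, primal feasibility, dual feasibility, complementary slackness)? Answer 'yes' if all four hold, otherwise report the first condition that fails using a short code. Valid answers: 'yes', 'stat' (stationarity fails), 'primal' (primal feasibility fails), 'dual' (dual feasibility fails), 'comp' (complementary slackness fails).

Gradient of f: grad f(x) = Q x + c = (6, -6)
Constraint values g_i(x) = a_i^T x - b_i:
  g_1((-3, 0)) = -3
  g_2((-3, 0)) = 0
Stationarity residual: grad f(x) + sum_i lambda_i a_i = (0, 0)
  -> stationarity OK
Primal feasibility (all g_i <= 0): OK
Dual feasibility (all lambda_i >= 0): FAILS
Complementary slackness (lambda_i * g_i(x) = 0 for all i): OK

Verdict: the first failing condition is dual_feasibility -> dual.

dual


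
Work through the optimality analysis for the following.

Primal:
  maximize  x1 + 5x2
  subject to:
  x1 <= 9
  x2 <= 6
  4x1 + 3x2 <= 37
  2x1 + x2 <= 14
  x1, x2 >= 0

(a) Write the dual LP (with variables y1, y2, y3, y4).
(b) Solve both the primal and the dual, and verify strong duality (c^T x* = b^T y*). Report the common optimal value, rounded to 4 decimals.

The standard primal-dual pair for 'max c^T x s.t. A x <= b, x >= 0' is:
  Dual:  min b^T y  s.t.  A^T y >= c,  y >= 0.

So the dual LP is:
  minimize  9y1 + 6y2 + 37y3 + 14y4
  subject to:
    y1 + 4y3 + 2y4 >= 1
    y2 + 3y3 + y4 >= 5
    y1, y2, y3, y4 >= 0

Solving the primal: x* = (4, 6).
  primal value c^T x* = 34.
Solving the dual: y* = (0, 4.5, 0, 0.5).
  dual value b^T y* = 34.
Strong duality: c^T x* = b^T y*. Confirmed.

34


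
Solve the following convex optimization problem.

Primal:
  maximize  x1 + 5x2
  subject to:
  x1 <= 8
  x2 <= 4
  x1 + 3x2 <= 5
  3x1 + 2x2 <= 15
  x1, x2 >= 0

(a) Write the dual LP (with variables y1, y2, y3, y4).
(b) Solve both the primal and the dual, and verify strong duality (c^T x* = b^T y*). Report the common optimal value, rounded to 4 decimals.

The standard primal-dual pair for 'max c^T x s.t. A x <= b, x >= 0' is:
  Dual:  min b^T y  s.t.  A^T y >= c,  y >= 0.

So the dual LP is:
  minimize  8y1 + 4y2 + 5y3 + 15y4
  subject to:
    y1 + y3 + 3y4 >= 1
    y2 + 3y3 + 2y4 >= 5
    y1, y2, y3, y4 >= 0

Solving the primal: x* = (0, 1.6667).
  primal value c^T x* = 8.3333.
Solving the dual: y* = (0, 0, 1.6667, 0).
  dual value b^T y* = 8.3333.
Strong duality: c^T x* = b^T y*. Confirmed.

8.3333


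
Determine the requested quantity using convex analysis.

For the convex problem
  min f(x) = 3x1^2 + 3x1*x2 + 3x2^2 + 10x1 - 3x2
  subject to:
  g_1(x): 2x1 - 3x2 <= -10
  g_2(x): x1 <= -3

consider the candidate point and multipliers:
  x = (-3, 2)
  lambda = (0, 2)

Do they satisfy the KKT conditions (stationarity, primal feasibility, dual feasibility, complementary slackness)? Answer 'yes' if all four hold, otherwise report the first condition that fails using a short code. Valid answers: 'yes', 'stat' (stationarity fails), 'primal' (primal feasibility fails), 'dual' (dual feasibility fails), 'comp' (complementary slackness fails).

Gradient of f: grad f(x) = Q x + c = (-2, 0)
Constraint values g_i(x) = a_i^T x - b_i:
  g_1((-3, 2)) = -2
  g_2((-3, 2)) = 0
Stationarity residual: grad f(x) + sum_i lambda_i a_i = (0, 0)
  -> stationarity OK
Primal feasibility (all g_i <= 0): OK
Dual feasibility (all lambda_i >= 0): OK
Complementary slackness (lambda_i * g_i(x) = 0 for all i): OK

Verdict: yes, KKT holds.

yes


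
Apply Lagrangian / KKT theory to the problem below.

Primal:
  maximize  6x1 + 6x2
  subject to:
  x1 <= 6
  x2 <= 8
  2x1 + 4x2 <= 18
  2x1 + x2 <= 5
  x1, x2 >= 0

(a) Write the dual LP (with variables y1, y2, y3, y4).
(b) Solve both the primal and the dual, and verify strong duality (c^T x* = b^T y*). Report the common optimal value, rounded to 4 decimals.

The standard primal-dual pair for 'max c^T x s.t. A x <= b, x >= 0' is:
  Dual:  min b^T y  s.t.  A^T y >= c,  y >= 0.

So the dual LP is:
  minimize  6y1 + 8y2 + 18y3 + 5y4
  subject to:
    y1 + 2y3 + 2y4 >= 6
    y2 + 4y3 + y4 >= 6
    y1, y2, y3, y4 >= 0

Solving the primal: x* = (0.3333, 4.3333).
  primal value c^T x* = 28.
Solving the dual: y* = (0, 0, 1, 2).
  dual value b^T y* = 28.
Strong duality: c^T x* = b^T y*. Confirmed.

28


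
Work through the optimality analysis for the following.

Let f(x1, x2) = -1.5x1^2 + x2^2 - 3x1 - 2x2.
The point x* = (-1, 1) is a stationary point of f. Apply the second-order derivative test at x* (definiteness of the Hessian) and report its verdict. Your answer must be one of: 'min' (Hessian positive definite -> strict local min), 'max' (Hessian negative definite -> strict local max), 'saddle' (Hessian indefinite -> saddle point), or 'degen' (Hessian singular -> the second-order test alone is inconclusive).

Compute the Hessian H = grad^2 f:
  H = [[-3, 0], [0, 2]]
Verify stationarity: grad f(x*) = H x* + g = (0, 0).
Eigenvalues of H: -3, 2.
Eigenvalues have mixed signs, so H is indefinite -> x* is a saddle point.

saddle


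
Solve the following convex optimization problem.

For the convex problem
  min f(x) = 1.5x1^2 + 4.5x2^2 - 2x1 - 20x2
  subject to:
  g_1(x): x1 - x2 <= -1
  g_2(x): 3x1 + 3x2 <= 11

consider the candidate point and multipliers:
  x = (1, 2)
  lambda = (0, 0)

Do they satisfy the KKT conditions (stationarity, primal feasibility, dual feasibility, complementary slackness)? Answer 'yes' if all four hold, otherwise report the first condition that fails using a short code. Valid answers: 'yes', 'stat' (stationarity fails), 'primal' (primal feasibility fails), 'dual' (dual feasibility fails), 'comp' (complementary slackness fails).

Gradient of f: grad f(x) = Q x + c = (1, -2)
Constraint values g_i(x) = a_i^T x - b_i:
  g_1((1, 2)) = 0
  g_2((1, 2)) = -2
Stationarity residual: grad f(x) + sum_i lambda_i a_i = (1, -2)
  -> stationarity FAILS
Primal feasibility (all g_i <= 0): OK
Dual feasibility (all lambda_i >= 0): OK
Complementary slackness (lambda_i * g_i(x) = 0 for all i): OK

Verdict: the first failing condition is stationarity -> stat.

stat


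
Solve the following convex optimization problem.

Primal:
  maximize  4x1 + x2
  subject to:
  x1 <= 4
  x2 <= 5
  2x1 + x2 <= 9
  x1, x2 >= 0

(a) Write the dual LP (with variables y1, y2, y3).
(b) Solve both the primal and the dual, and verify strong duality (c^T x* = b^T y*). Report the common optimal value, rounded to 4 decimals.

The standard primal-dual pair for 'max c^T x s.t. A x <= b, x >= 0' is:
  Dual:  min b^T y  s.t.  A^T y >= c,  y >= 0.

So the dual LP is:
  minimize  4y1 + 5y2 + 9y3
  subject to:
    y1 + 2y3 >= 4
    y2 + y3 >= 1
    y1, y2, y3 >= 0

Solving the primal: x* = (4, 1).
  primal value c^T x* = 17.
Solving the dual: y* = (2, 0, 1).
  dual value b^T y* = 17.
Strong duality: c^T x* = b^T y*. Confirmed.

17


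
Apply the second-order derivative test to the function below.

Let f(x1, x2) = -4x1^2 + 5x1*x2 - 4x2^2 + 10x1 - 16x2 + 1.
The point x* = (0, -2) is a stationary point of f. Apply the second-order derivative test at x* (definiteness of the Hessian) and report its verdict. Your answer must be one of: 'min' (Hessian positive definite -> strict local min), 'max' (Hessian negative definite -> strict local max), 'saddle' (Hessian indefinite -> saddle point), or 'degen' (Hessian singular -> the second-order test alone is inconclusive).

Compute the Hessian H = grad^2 f:
  H = [[-8, 5], [5, -8]]
Verify stationarity: grad f(x*) = H x* + g = (0, 0).
Eigenvalues of H: -13, -3.
Both eigenvalues < 0, so H is negative definite -> x* is a strict local max.

max


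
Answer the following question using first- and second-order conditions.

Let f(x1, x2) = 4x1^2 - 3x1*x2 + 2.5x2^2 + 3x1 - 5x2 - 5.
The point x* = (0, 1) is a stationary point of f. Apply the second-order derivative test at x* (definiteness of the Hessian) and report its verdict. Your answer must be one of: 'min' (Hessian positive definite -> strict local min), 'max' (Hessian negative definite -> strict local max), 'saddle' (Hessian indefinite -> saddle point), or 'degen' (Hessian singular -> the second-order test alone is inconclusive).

Compute the Hessian H = grad^2 f:
  H = [[8, -3], [-3, 5]]
Verify stationarity: grad f(x*) = H x* + g = (0, 0).
Eigenvalues of H: 3.1459, 9.8541.
Both eigenvalues > 0, so H is positive definite -> x* is a strict local min.

min


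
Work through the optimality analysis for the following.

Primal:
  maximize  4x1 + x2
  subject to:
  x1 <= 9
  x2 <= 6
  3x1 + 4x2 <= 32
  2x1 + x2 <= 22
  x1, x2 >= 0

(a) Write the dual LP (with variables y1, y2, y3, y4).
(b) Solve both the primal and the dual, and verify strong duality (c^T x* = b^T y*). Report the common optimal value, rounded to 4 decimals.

The standard primal-dual pair for 'max c^T x s.t. A x <= b, x >= 0' is:
  Dual:  min b^T y  s.t.  A^T y >= c,  y >= 0.

So the dual LP is:
  minimize  9y1 + 6y2 + 32y3 + 22y4
  subject to:
    y1 + 3y3 + 2y4 >= 4
    y2 + 4y3 + y4 >= 1
    y1, y2, y3, y4 >= 0

Solving the primal: x* = (9, 1.25).
  primal value c^T x* = 37.25.
Solving the dual: y* = (3.25, 0, 0.25, 0).
  dual value b^T y* = 37.25.
Strong duality: c^T x* = b^T y*. Confirmed.

37.25


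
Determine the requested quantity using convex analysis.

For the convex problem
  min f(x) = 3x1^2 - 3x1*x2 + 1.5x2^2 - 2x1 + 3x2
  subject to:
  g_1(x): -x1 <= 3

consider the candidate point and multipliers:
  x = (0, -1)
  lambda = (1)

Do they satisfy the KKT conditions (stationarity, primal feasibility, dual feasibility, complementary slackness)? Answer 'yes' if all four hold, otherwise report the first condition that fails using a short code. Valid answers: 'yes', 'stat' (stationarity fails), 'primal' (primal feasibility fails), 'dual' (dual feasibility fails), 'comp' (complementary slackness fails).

Gradient of f: grad f(x) = Q x + c = (1, 0)
Constraint values g_i(x) = a_i^T x - b_i:
  g_1((0, -1)) = -3
Stationarity residual: grad f(x) + sum_i lambda_i a_i = (0, 0)
  -> stationarity OK
Primal feasibility (all g_i <= 0): OK
Dual feasibility (all lambda_i >= 0): OK
Complementary slackness (lambda_i * g_i(x) = 0 for all i): FAILS

Verdict: the first failing condition is complementary_slackness -> comp.

comp


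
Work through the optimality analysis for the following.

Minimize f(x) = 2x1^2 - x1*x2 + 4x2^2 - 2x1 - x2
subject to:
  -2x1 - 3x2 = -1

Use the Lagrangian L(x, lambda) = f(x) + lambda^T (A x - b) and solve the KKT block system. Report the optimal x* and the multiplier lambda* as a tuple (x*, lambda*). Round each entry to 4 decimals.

Form the Lagrangian:
  L(x, lambda) = (1/2) x^T Q x + c^T x + lambda^T (A x - b)
Stationarity (grad_x L = 0): Q x + c + A^T lambda = 0.
Primal feasibility: A x = b.

This gives the KKT block system:
  [ Q   A^T ] [ x     ]   [-c ]
  [ A    0  ] [ lambda ] = [ b ]

Solving the linear system:
  x*      = (0.3875, 0.075)
  lambda* = (-0.2625)
  f(x*)   = -0.5562

x* = (0.3875, 0.075), lambda* = (-0.2625)


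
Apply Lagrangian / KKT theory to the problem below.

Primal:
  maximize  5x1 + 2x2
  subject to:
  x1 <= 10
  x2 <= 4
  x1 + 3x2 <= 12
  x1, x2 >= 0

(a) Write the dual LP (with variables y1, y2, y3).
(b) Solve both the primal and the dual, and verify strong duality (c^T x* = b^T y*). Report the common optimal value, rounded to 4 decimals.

The standard primal-dual pair for 'max c^T x s.t. A x <= b, x >= 0' is:
  Dual:  min b^T y  s.t.  A^T y >= c,  y >= 0.

So the dual LP is:
  minimize  10y1 + 4y2 + 12y3
  subject to:
    y1 + y3 >= 5
    y2 + 3y3 >= 2
    y1, y2, y3 >= 0

Solving the primal: x* = (10, 0.6667).
  primal value c^T x* = 51.3333.
Solving the dual: y* = (4.3333, 0, 0.6667).
  dual value b^T y* = 51.3333.
Strong duality: c^T x* = b^T y*. Confirmed.

51.3333


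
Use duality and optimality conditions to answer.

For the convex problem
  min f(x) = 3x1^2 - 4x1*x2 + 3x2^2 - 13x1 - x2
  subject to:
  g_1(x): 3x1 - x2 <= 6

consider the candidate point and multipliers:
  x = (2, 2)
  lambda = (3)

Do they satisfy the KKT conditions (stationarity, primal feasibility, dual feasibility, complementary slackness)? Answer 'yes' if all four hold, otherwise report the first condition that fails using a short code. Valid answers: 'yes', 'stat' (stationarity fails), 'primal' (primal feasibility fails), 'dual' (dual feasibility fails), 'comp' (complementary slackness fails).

Gradient of f: grad f(x) = Q x + c = (-9, 3)
Constraint values g_i(x) = a_i^T x - b_i:
  g_1((2, 2)) = -2
Stationarity residual: grad f(x) + sum_i lambda_i a_i = (0, 0)
  -> stationarity OK
Primal feasibility (all g_i <= 0): OK
Dual feasibility (all lambda_i >= 0): OK
Complementary slackness (lambda_i * g_i(x) = 0 for all i): FAILS

Verdict: the first failing condition is complementary_slackness -> comp.

comp


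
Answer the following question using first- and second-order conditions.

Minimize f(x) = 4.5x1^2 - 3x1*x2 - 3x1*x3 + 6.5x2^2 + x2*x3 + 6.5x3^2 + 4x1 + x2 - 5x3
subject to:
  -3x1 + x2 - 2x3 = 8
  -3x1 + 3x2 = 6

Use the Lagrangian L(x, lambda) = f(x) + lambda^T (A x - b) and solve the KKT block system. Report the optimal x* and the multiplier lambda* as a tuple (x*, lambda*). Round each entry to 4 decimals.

Form the Lagrangian:
  L(x, lambda) = (1/2) x^T Q x + c^T x + lambda^T (A x - b)
Stationarity (grad_x L = 0): Q x + c + A^T lambda = 0.
Primal feasibility: A x = b.

This gives the KKT block system:
  [ Q   A^T ] [ x     ]   [-c ]
  [ A    0  ] [ lambda ] = [ b ]

Solving the linear system:
  x*      = (-2.2121, -0.2121, -0.7879)
  lambda* = (-4.4091, 0.1061)
  f(x*)   = 14.7576

x* = (-2.2121, -0.2121, -0.7879), lambda* = (-4.4091, 0.1061)


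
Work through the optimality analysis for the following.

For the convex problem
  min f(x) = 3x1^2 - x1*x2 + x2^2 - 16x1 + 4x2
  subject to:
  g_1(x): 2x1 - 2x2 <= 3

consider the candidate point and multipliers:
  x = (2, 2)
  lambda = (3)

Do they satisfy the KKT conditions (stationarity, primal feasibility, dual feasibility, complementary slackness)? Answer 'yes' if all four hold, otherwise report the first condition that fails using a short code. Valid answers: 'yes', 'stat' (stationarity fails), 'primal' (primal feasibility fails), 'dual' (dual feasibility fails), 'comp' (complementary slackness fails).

Gradient of f: grad f(x) = Q x + c = (-6, 6)
Constraint values g_i(x) = a_i^T x - b_i:
  g_1((2, 2)) = -3
Stationarity residual: grad f(x) + sum_i lambda_i a_i = (0, 0)
  -> stationarity OK
Primal feasibility (all g_i <= 0): OK
Dual feasibility (all lambda_i >= 0): OK
Complementary slackness (lambda_i * g_i(x) = 0 for all i): FAILS

Verdict: the first failing condition is complementary_slackness -> comp.

comp


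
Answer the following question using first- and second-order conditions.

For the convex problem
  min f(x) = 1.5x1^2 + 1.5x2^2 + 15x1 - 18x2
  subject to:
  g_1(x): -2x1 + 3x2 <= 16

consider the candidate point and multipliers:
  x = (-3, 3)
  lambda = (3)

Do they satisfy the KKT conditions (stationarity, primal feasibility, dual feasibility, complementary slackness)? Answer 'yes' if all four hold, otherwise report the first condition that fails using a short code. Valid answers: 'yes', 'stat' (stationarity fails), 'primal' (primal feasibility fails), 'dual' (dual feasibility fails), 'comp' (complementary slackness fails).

Gradient of f: grad f(x) = Q x + c = (6, -9)
Constraint values g_i(x) = a_i^T x - b_i:
  g_1((-3, 3)) = -1
Stationarity residual: grad f(x) + sum_i lambda_i a_i = (0, 0)
  -> stationarity OK
Primal feasibility (all g_i <= 0): OK
Dual feasibility (all lambda_i >= 0): OK
Complementary slackness (lambda_i * g_i(x) = 0 for all i): FAILS

Verdict: the first failing condition is complementary_slackness -> comp.

comp


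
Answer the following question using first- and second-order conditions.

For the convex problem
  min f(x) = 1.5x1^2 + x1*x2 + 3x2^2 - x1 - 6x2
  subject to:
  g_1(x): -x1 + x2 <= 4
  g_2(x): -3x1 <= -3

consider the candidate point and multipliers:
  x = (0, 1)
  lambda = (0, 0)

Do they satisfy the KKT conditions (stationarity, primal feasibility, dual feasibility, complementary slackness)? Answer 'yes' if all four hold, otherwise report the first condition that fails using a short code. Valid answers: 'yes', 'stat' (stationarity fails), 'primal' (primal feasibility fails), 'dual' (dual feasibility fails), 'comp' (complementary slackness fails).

Gradient of f: grad f(x) = Q x + c = (0, 0)
Constraint values g_i(x) = a_i^T x - b_i:
  g_1((0, 1)) = -3
  g_2((0, 1)) = 3
Stationarity residual: grad f(x) + sum_i lambda_i a_i = (0, 0)
  -> stationarity OK
Primal feasibility (all g_i <= 0): FAILS
Dual feasibility (all lambda_i >= 0): OK
Complementary slackness (lambda_i * g_i(x) = 0 for all i): OK

Verdict: the first failing condition is primal_feasibility -> primal.

primal


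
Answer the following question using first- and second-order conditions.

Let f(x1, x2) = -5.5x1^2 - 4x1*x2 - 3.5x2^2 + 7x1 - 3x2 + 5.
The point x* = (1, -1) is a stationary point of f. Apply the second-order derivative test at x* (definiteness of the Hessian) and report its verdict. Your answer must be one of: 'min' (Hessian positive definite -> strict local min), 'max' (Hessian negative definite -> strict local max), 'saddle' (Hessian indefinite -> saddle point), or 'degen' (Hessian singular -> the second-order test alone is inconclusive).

Compute the Hessian H = grad^2 f:
  H = [[-11, -4], [-4, -7]]
Verify stationarity: grad f(x*) = H x* + g = (0, 0).
Eigenvalues of H: -13.4721, -4.5279.
Both eigenvalues < 0, so H is negative definite -> x* is a strict local max.

max


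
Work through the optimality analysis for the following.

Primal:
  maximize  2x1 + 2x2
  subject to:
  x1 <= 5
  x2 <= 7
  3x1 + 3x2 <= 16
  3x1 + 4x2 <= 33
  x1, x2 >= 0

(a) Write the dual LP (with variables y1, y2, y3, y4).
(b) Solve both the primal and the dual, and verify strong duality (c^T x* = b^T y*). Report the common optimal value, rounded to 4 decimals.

The standard primal-dual pair for 'max c^T x s.t. A x <= b, x >= 0' is:
  Dual:  min b^T y  s.t.  A^T y >= c,  y >= 0.

So the dual LP is:
  minimize  5y1 + 7y2 + 16y3 + 33y4
  subject to:
    y1 + 3y3 + 3y4 >= 2
    y2 + 3y3 + 4y4 >= 2
    y1, y2, y3, y4 >= 0

Solving the primal: x* = (5, 0.3333).
  primal value c^T x* = 10.6667.
Solving the dual: y* = (0, 0, 0.6667, 0).
  dual value b^T y* = 10.6667.
Strong duality: c^T x* = b^T y*. Confirmed.

10.6667


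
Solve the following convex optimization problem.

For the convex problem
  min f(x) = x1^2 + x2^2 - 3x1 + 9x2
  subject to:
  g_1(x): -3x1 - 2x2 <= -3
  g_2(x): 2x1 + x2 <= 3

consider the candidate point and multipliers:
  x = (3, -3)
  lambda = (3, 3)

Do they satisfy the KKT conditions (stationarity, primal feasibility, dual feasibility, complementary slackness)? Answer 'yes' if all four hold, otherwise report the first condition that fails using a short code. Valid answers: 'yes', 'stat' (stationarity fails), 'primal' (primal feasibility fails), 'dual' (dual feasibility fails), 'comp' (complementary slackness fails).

Gradient of f: grad f(x) = Q x + c = (3, 3)
Constraint values g_i(x) = a_i^T x - b_i:
  g_1((3, -3)) = 0
  g_2((3, -3)) = 0
Stationarity residual: grad f(x) + sum_i lambda_i a_i = (0, 0)
  -> stationarity OK
Primal feasibility (all g_i <= 0): OK
Dual feasibility (all lambda_i >= 0): OK
Complementary slackness (lambda_i * g_i(x) = 0 for all i): OK

Verdict: yes, KKT holds.

yes


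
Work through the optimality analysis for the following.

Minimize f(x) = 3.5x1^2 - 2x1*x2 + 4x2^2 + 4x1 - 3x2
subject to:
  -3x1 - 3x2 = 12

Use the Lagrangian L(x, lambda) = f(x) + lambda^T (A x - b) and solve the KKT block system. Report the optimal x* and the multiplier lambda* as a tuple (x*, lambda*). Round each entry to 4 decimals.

Form the Lagrangian:
  L(x, lambda) = (1/2) x^T Q x + c^T x + lambda^T (A x - b)
Stationarity (grad_x L = 0): Q x + c + A^T lambda = 0.
Primal feasibility: A x = b.

This gives the KKT block system:
  [ Q   A^T ] [ x     ]   [-c ]
  [ A    0  ] [ lambda ] = [ b ]

Solving the linear system:
  x*      = (-2.4737, -1.5263)
  lambda* = (-3.4211)
  f(x*)   = 17.8684

x* = (-2.4737, -1.5263), lambda* = (-3.4211)


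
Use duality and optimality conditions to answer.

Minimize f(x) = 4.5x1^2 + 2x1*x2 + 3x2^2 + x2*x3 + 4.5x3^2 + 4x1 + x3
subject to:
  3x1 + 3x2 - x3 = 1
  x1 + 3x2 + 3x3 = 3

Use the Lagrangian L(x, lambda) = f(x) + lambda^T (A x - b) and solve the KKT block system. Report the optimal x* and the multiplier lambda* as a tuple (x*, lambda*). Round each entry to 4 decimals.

Form the Lagrangian:
  L(x, lambda) = (1/2) x^T Q x + c^T x + lambda^T (A x - b)
Stationarity (grad_x L = 0): Q x + c + A^T lambda = 0.
Primal feasibility: A x = b.

This gives the KKT block system:
  [ Q   A^T ] [ x     ]   [-c ]
  [ A    0  ] [ lambda ] = [ b ]

Solving the linear system:
  x*      = (-0.4519, 0.8765, 0.2741)
  lambda* = (-0.0716, -1.4716)
  f(x*)   = 1.4765

x* = (-0.4519, 0.8765, 0.2741), lambda* = (-0.0716, -1.4716)


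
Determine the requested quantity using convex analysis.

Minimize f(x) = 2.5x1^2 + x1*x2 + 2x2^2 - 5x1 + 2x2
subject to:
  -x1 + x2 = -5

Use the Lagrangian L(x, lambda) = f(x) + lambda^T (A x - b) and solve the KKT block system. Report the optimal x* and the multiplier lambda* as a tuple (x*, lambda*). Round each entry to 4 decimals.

Form the Lagrangian:
  L(x, lambda) = (1/2) x^T Q x + c^T x + lambda^T (A x - b)
Stationarity (grad_x L = 0): Q x + c + A^T lambda = 0.
Primal feasibility: A x = b.

This gives the KKT block system:
  [ Q   A^T ] [ x     ]   [-c ]
  [ A    0  ] [ lambda ] = [ b ]

Solving the linear system:
  x*      = (2.5455, -2.4545)
  lambda* = (5.2727)
  f(x*)   = 4.3636

x* = (2.5455, -2.4545), lambda* = (5.2727)


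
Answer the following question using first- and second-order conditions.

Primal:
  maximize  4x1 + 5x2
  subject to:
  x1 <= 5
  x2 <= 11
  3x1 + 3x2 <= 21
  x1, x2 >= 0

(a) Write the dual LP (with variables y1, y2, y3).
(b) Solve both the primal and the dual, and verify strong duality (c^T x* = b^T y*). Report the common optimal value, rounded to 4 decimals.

The standard primal-dual pair for 'max c^T x s.t. A x <= b, x >= 0' is:
  Dual:  min b^T y  s.t.  A^T y >= c,  y >= 0.

So the dual LP is:
  minimize  5y1 + 11y2 + 21y3
  subject to:
    y1 + 3y3 >= 4
    y2 + 3y3 >= 5
    y1, y2, y3 >= 0

Solving the primal: x* = (0, 7).
  primal value c^T x* = 35.
Solving the dual: y* = (0, 0, 1.6667).
  dual value b^T y* = 35.
Strong duality: c^T x* = b^T y*. Confirmed.

35


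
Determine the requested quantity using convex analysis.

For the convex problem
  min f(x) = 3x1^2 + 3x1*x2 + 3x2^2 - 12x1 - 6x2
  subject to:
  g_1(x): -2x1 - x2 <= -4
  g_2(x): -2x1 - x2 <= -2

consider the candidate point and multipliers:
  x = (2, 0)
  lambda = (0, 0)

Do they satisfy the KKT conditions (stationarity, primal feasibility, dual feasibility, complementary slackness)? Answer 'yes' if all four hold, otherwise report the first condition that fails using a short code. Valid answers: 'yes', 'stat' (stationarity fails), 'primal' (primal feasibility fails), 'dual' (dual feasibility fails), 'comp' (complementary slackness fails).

Gradient of f: grad f(x) = Q x + c = (0, 0)
Constraint values g_i(x) = a_i^T x - b_i:
  g_1((2, 0)) = 0
  g_2((2, 0)) = -2
Stationarity residual: grad f(x) + sum_i lambda_i a_i = (0, 0)
  -> stationarity OK
Primal feasibility (all g_i <= 0): OK
Dual feasibility (all lambda_i >= 0): OK
Complementary slackness (lambda_i * g_i(x) = 0 for all i): OK

Verdict: yes, KKT holds.

yes


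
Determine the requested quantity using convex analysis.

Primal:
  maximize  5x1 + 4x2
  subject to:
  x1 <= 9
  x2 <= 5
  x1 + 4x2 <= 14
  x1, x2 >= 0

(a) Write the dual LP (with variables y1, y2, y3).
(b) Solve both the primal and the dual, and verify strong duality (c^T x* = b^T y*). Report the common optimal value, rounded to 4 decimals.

The standard primal-dual pair for 'max c^T x s.t. A x <= b, x >= 0' is:
  Dual:  min b^T y  s.t.  A^T y >= c,  y >= 0.

So the dual LP is:
  minimize  9y1 + 5y2 + 14y3
  subject to:
    y1 + y3 >= 5
    y2 + 4y3 >= 4
    y1, y2, y3 >= 0

Solving the primal: x* = (9, 1.25).
  primal value c^T x* = 50.
Solving the dual: y* = (4, 0, 1).
  dual value b^T y* = 50.
Strong duality: c^T x* = b^T y*. Confirmed.

50
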